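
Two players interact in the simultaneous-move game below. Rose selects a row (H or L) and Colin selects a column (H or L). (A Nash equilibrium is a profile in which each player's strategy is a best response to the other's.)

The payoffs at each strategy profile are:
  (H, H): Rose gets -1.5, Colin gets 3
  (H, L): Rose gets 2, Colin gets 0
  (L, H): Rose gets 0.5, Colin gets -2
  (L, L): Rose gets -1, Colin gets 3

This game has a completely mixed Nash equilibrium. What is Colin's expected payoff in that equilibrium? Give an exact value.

First find p, the probability Rose plays H, from Colin's indifference between H and L: 3p − 2(1−p) = 3(1−p), giving p = 5/8.
Since Colin is indifferent in equilibrium, Colin's expected payoff equals the payoff from either column against (5/8, 3/8). Using H: 3(5/8) − 2(3/8) = 9/8.

9/8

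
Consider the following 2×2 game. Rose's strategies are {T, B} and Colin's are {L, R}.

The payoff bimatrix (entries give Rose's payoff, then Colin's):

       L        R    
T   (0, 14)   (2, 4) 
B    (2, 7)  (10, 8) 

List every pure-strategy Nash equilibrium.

(B, R)

(T, L): Rose prefers B (2 > 0) — not an equilibrium.
(T, R): Rose prefers B (10 > 2); Colin prefers L (14 > 4) — not an equilibrium.
(B, L): Colin prefers R (8 > 7) — not an equilibrium.
(B, R): Rose gets 10 ≥ 2 from T, and Colin gets 8 ≥ 7 from L — Nash equilibrium.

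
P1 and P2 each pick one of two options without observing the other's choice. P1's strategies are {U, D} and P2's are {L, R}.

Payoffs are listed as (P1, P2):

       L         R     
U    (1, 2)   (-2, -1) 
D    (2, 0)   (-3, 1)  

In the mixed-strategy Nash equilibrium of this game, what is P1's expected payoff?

First find q, the probability P2 plays L, from P1's indifference between U and D: q − 2(1−q) = 2q − 3(1−q), giving q = 1/2.
Since P1 is indifferent in equilibrium, P1's expected payoff equals the payoff from either row against (1/2, 1/2). Using U: (1/2) − 2(1/2) = -1/2.

-1/2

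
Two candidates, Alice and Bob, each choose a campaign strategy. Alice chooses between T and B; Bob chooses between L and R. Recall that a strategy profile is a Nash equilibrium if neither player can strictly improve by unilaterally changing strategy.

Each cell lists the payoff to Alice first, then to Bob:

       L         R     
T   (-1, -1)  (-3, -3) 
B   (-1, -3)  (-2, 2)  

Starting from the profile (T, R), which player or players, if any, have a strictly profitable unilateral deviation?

Alice at (T, R) earns -3; deviating to B yields -2 — a strict improvement.
Bob earns -3; deviating to L yields -1 — a strict improvement.
Both Alice and Bob have strictly profitable deviations.

Both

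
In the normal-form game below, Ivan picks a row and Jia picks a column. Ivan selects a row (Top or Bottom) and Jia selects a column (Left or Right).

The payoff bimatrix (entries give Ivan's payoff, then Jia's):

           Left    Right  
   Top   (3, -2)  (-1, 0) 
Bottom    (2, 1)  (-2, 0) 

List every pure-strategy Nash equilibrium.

(Top, Right)

(Top, Left): Jia prefers Right (0 > -2) — not an equilibrium.
(Top, Right): Ivan gets -1 ≥ -2 from Bottom, and Jia gets 0 ≥ -2 from Left — Nash equilibrium.
(Bottom, Left): Ivan prefers Top (3 > 2) — not an equilibrium.
(Bottom, Right): Ivan prefers Top (-1 > -2); Jia prefers Left (1 > 0) — not an equilibrium.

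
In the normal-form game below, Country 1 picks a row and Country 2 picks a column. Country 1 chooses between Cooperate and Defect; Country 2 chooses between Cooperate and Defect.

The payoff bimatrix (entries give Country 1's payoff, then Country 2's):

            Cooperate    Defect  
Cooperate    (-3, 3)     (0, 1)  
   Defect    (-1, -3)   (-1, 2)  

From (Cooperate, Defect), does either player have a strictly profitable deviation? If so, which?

Country 2

Country 1 at (Cooperate, Defect) earns 0; deviating to Defect yields -1 — not better.
Country 2 earns 1; deviating to Cooperate yields 3 — a strict improvement.
Only Country 2 has a strictly profitable deviation.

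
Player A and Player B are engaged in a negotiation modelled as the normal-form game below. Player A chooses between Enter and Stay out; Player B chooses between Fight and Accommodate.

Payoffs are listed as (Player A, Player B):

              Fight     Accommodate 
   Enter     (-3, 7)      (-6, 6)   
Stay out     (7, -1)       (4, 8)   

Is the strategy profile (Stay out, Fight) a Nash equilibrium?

At (Stay out, Fight), Player A earns 7; switching to Enter would give -3, so Player A has no profitable deviation.
Player B earns -1; switching to Accommodate would give 8, so Player B would deviate.
Since at least one player can profitably deviate, this is not a Nash equilibrium.

No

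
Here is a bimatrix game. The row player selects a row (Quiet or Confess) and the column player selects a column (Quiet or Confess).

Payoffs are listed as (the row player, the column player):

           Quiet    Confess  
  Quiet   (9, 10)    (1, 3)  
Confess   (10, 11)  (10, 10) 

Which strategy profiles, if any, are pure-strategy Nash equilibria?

(Quiet, Quiet): the row player prefers Confess (10 > 9) — not an equilibrium.
(Quiet, Confess): the row player prefers Confess (10 > 1); the column player prefers Quiet (10 > 3) — not an equilibrium.
(Confess, Quiet): the row player gets 10 ≥ 9 from Quiet, and the column player gets 11 ≥ 10 from Confess — Nash equilibrium.
(Confess, Confess): the column player prefers Quiet (11 > 10) — not an equilibrium.

(Confess, Quiet)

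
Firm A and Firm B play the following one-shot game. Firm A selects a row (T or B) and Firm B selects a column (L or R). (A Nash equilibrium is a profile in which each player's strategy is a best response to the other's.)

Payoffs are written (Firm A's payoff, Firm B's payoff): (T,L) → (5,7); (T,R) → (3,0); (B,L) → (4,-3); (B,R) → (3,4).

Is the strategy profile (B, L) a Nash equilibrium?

No

At (B, L), Firm A earns 4; switching to T would give 5, so Firm A would deviate.
Firm B earns -3; switching to R would give 4, so Firm B would deviate.
Since at least one player can profitably deviate, this is not a Nash equilibrium.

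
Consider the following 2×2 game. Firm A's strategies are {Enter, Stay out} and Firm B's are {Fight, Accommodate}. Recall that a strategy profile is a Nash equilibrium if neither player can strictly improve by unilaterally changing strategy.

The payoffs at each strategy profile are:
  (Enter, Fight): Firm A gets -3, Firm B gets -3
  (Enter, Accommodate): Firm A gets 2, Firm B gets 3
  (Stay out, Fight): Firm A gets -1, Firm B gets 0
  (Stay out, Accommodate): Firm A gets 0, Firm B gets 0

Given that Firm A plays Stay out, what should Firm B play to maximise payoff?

Against Stay out, Firm B earns 0 from Fight and 0 from Accommodate.
So either strategy is a best response.

either — both Fight and Accommodate are best responses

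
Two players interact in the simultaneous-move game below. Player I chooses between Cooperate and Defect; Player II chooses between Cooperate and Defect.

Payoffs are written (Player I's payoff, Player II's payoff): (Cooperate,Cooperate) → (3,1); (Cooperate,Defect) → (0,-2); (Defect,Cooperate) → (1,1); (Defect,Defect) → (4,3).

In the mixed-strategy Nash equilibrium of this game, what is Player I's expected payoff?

First find q, the probability Player II plays Cooperate, from Player I's indifference between Cooperate and Defect: 3q = q + 4(1−q), giving q = 2/3.
Since Player I is indifferent in equilibrium, Player I's expected payoff equals the payoff from either row against (2/3, 1/3). Using Cooperate: 3(2/3) = 2.

2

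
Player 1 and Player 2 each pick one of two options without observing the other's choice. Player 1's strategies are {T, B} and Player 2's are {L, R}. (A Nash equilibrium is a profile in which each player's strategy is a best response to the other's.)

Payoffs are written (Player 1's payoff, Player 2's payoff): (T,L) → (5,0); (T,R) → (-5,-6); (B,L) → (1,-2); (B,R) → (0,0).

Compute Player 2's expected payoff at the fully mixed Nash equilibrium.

-3/2

First find x, the probability Player 1 plays T, from Player 2's indifference between L and R: −2(1−x) = −6x, giving x = 1/4.
Since Player 2 is indifferent in equilibrium, Player 2's expected payoff equals the payoff from either column against (1/4, 3/4). Using L: −2(3/4) = -3/2.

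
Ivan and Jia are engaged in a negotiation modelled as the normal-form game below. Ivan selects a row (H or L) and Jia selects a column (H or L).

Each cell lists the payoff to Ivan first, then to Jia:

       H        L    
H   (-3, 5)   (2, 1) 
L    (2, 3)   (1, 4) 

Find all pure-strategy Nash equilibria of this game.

(H, H): Ivan prefers L (2 > -3) — not an equilibrium.
(H, L): Jia prefers H (5 > 1) — not an equilibrium.
(L, H): Jia prefers L (4 > 3) — not an equilibrium.
(L, L): Ivan prefers H (2 > 1) — not an equilibrium.

none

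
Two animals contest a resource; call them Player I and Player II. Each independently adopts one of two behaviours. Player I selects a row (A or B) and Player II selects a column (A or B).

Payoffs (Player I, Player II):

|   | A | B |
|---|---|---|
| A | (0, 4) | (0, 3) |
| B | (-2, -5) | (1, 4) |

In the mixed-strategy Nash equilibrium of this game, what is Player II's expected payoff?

31/10

First find x, the probability Player I plays A, from Player II's indifference between A and B: 4x − 5(1−x) = 3x + 4(1−x), giving x = 9/10.
Since Player II is indifferent in equilibrium, Player II's expected payoff equals the payoff from either column against (9/10, 1/10). Using A: 4(9/10) − 5(1/10) = 31/10.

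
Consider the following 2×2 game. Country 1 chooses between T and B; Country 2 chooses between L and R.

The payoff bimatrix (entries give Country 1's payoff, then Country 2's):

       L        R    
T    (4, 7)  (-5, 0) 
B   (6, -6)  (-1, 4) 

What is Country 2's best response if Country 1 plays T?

Against T, Country 2 earns 7 from L and 0 from R.
So L is the best response.

L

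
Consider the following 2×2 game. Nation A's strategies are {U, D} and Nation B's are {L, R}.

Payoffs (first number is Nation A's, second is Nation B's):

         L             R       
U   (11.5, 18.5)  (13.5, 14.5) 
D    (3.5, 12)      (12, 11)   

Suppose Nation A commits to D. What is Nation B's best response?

Against D, Nation B earns 12 from L and 11 from R.
So L is the best response.

L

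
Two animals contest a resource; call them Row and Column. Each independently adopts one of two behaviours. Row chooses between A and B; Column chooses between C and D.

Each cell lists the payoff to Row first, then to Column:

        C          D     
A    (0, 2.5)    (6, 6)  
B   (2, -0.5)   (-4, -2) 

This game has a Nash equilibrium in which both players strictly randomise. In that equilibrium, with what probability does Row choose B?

Let p be the probability that Row plays A. In a completely mixed equilibrium, Column must be indifferent between C and D.
Column's expected payoff from C is 2.5p − 0.5(1−p); from D it is 6p − 2(1−p).
Setting these equal: 3p − 0.5 = 8p − 2, so p = 3/10.
Therefore Row plays B with probability 1 − 3/10 = 7/10.

7/10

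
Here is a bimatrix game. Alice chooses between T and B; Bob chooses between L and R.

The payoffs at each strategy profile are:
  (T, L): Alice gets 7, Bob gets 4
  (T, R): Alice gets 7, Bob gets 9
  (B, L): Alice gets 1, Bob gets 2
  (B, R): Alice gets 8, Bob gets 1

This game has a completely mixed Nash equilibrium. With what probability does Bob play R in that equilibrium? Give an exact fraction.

Let q be the probability that Bob plays L. In a completely mixed equilibrium, Alice must be indifferent between T and B.
Alice's expected payoff from T is 7q + 7(1−q); from B it is q + 8(1−q).
Setting these equal: 7 = −7q + 8, so q = 1/7.
Therefore Bob plays R with probability 1 − 1/7 = 6/7.

6/7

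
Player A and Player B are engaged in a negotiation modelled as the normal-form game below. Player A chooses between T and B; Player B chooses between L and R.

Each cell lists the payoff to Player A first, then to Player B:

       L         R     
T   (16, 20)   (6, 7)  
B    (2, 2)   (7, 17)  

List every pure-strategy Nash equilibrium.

(T, L): Player A gets 16 ≥ 2 from B, and Player B gets 20 ≥ 7 from R — Nash equilibrium.
(T, R): Player A prefers B (7 > 6); Player B prefers L (20 > 7) — not an equilibrium.
(B, L): Player A prefers T (16 > 2); Player B prefers R (17 > 2) — not an equilibrium.
(B, R): Player A gets 7 ≥ 6 from T, and Player B gets 17 ≥ 2 from L — Nash equilibrium.

(T, L) and (B, R)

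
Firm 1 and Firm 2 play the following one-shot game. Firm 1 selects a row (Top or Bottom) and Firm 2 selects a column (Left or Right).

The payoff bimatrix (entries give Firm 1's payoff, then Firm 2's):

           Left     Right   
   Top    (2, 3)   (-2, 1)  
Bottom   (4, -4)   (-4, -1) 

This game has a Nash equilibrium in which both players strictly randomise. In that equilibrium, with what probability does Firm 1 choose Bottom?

Let x be the probability that Firm 1 plays Top. In a completely mixed equilibrium, Firm 2 must be indifferent between Left and Right.
Firm 2's expected payoff from Left is 3x − 4(1−x); from Right it is x − (1−x).
Setting these equal: 7x − 4 = 2x − 1, so x = 3/5.
Therefore Firm 1 plays Bottom with probability 1 − 3/5 = 2/5.

2/5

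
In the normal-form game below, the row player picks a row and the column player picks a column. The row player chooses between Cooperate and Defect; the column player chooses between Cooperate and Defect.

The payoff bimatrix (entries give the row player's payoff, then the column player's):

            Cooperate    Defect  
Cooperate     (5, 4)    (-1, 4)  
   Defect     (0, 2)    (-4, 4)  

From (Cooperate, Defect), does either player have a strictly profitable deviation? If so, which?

Neither

The row player at (Cooperate, Defect) earns -1; deviating to Defect yields -4 — not better.
The column player earns 4; deviating to Cooperate yields 4 — not better.
Neither player can strictly improve; the profile is a Nash equilibrium.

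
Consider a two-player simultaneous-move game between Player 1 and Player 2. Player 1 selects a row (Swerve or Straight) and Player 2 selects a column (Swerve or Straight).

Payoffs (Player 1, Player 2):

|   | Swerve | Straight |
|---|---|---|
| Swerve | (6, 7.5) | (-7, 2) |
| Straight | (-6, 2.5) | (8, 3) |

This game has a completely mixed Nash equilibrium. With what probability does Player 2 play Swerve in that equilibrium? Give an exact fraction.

Let y be the probability that Player 2 plays Swerve. In a completely mixed equilibrium, Player 1 must be indifferent between Swerve and Straight.
Player 1's expected payoff from Swerve is 6y − 7(1−y); from Straight it is −6y + 8(1−y).
Setting these equal: 13y − 7 = −14y + 8, so y = 5/9.

5/9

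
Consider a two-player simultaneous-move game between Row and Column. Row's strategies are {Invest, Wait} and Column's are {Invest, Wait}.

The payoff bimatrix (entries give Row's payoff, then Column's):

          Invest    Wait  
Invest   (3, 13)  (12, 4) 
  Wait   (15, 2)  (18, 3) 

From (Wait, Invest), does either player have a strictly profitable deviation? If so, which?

Row at (Wait, Invest) earns 15; deviating to Invest yields 3 — not better.
Column earns 2; deviating to Wait yields 3 — a strict improvement.
Only Column has a strictly profitable deviation.

Column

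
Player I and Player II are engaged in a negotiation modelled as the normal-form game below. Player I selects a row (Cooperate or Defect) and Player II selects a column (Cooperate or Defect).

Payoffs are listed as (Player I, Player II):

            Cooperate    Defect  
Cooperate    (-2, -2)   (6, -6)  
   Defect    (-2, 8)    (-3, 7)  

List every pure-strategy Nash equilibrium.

(Cooperate, Cooperate) and (Defect, Cooperate)

(Cooperate, Cooperate): Player I gets -2 ≥ -2 from Defect, and Player II gets -2 ≥ -6 from Defect — Nash equilibrium.
(Cooperate, Defect): Player II prefers Cooperate (-2 > -6) — not an equilibrium.
(Defect, Cooperate): Player I gets -2 ≥ -2 from Cooperate, and Player II gets 8 ≥ 7 from Defect — Nash equilibrium.
(Defect, Defect): Player I prefers Cooperate (6 > -3); Player II prefers Cooperate (8 > 7) — not an equilibrium.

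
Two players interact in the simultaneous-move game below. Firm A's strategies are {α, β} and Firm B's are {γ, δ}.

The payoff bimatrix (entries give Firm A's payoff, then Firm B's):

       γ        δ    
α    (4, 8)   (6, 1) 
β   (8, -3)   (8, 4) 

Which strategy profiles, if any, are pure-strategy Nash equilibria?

(α, γ): Firm A prefers β (8 > 4) — not an equilibrium.
(α, δ): Firm A prefers β (8 > 6); Firm B prefers γ (8 > 1) — not an equilibrium.
(β, γ): Firm B prefers δ (4 > -3) — not an equilibrium.
(β, δ): Firm A gets 8 ≥ 6 from α, and Firm B gets 4 ≥ -3 from γ — Nash equilibrium.

(β, δ)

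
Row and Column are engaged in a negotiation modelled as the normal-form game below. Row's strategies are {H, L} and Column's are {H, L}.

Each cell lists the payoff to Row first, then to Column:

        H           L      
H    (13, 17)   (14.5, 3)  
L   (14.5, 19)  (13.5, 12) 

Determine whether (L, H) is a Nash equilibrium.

Yes

At (L, H), Row earns 14.5; switching to H would give 13, so Row has no profitable deviation.
Column earns 19; switching to L would give 12, so Column has no profitable deviation.
Neither player can gain by a unilateral deviation, so this profile is a Nash equilibrium.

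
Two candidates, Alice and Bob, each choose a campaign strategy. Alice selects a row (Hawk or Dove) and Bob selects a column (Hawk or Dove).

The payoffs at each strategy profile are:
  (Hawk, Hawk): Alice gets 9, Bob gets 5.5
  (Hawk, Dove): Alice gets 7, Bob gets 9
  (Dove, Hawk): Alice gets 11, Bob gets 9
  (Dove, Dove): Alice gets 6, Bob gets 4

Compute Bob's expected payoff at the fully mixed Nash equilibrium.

First find p, the probability Alice plays Hawk, from Bob's indifference between Hawk and Dove: 5.5p + 9(1−p) = 9p + 4(1−p), giving p = 10/17.
Since Bob is indifferent in equilibrium, Bob's expected payoff equals the payoff from either column against (10/17, 7/17). Using Hawk: 5.5(10/17) + 9(7/17) = 118/17.

118/17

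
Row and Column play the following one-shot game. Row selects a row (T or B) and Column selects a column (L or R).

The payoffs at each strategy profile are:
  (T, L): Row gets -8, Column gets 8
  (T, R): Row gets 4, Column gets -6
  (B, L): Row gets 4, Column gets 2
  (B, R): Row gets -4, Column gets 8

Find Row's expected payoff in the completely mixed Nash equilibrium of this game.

First find y, the probability Column plays L, from Row's indifference between T and B: −8y + 4(1−y) = 4y − 4(1−y), giving y = 2/5.
Since Row is indifferent in equilibrium, Row's expected payoff equals the payoff from either row against (2/5, 3/5). Using T: −8(2/5) + 4(3/5) = -4/5.

-4/5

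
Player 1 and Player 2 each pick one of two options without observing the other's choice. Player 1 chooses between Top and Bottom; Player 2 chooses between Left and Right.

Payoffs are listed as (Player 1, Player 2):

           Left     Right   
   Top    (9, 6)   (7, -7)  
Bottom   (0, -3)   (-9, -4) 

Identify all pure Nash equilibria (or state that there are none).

(Top, Left): Player 1 gets 9 ≥ 0 from Bottom, and Player 2 gets 6 ≥ -7 from Right — Nash equilibrium.
(Top, Right): Player 2 prefers Left (6 > -7) — not an equilibrium.
(Bottom, Left): Player 1 prefers Top (9 > 0) — not an equilibrium.
(Bottom, Right): Player 1 prefers Top (7 > -9); Player 2 prefers Left (-3 > -4) — not an equilibrium.

(Top, Left)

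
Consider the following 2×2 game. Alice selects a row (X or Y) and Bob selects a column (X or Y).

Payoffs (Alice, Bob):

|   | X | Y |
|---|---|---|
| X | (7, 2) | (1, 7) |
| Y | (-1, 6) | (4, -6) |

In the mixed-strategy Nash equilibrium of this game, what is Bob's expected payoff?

54/17

First find p, the probability Alice plays X, from Bob's indifference between X and Y: 2p + 6(1−p) = 7p − 6(1−p), giving p = 12/17.
Since Bob is indifferent in equilibrium, Bob's expected payoff equals the payoff from either column against (12/17, 5/17). Using X: 2(12/17) + 6(5/17) = 54/17.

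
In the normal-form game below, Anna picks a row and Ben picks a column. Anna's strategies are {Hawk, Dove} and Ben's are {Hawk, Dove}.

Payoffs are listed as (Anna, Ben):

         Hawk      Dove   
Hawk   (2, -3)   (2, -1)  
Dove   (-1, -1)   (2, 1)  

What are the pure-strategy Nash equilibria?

(Hawk, Dove) and (Dove, Dove)

(Hawk, Hawk): Ben prefers Dove (-1 > -3) — not an equilibrium.
(Hawk, Dove): Anna gets 2 ≥ 2 from Dove, and Ben gets -1 ≥ -3 from Hawk — Nash equilibrium.
(Dove, Hawk): Anna prefers Hawk (2 > -1); Ben prefers Dove (1 > -1) — not an equilibrium.
(Dove, Dove): Anna gets 2 ≥ 2 from Hawk, and Ben gets 1 ≥ -1 from Hawk — Nash equilibrium.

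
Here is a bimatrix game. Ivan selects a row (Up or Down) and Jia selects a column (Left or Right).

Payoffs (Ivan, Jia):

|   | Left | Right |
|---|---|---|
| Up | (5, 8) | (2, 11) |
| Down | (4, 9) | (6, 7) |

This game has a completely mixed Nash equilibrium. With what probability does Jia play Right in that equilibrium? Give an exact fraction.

1/5

Let c be the probability that Jia plays Left. In a completely mixed equilibrium, Ivan must be indifferent between Up and Down.
Ivan's expected payoff from Up is 5c + 2(1−c); from Down it is 4c + 6(1−c).
Setting these equal: 3c + 2 = −2c + 6, so c = 4/5.
Therefore Jia plays Right with probability 1 − 4/5 = 1/5.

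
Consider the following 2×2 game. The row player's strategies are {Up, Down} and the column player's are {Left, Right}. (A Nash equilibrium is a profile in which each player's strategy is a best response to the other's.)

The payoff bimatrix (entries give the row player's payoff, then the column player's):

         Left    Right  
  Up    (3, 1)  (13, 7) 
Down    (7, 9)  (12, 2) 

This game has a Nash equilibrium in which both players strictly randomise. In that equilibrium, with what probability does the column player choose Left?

1/5

Let c be the probability that the column player plays Left. In a completely mixed equilibrium, the row player must be indifferent between Up and Down.
The row player's expected payoff from Up is 3c + 13(1−c); from Down it is 7c + 12(1−c).
Setting these equal: −10c + 13 = −5c + 12, so c = 1/5.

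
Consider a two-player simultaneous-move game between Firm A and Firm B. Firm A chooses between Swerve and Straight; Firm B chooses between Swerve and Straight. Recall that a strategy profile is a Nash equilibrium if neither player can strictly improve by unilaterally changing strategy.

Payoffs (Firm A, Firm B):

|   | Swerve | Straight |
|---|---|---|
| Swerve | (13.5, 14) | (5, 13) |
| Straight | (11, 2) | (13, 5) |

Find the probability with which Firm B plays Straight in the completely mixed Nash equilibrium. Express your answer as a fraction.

5/21

Let y be the probability that Firm B plays Swerve. In a completely mixed equilibrium, Firm A must be indifferent between Swerve and Straight.
Firm A's expected payoff from Swerve is 13.5y + 5(1−y); from Straight it is 11y + 13(1−y).
Setting these equal: 8.5y + 5 = −2y + 13, so y = 16/21.
Therefore Firm B plays Straight with probability 1 − 16/21 = 5/21.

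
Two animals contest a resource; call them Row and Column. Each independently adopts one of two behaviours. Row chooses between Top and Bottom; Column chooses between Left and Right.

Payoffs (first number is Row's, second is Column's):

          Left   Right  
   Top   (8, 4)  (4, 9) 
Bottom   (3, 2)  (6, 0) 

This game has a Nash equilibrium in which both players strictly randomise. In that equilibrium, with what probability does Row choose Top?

Let r be the probability that Row plays Top. In a completely mixed equilibrium, Column must be indifferent between Left and Right.
Column's expected payoff from Left is 4r + 2(1−r); from Right it is 9r.
Setting these equal: 2r + 2 = 9r, so r = 2/7.

2/7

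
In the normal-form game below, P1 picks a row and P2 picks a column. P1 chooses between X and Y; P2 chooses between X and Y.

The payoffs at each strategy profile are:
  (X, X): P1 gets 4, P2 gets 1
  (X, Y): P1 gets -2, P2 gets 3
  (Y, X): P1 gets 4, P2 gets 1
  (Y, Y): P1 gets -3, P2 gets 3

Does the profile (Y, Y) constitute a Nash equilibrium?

At (Y, Y), P1 earns -3; switching to X would give -2, so P1 would deviate.
P2 earns 3; switching to X would give 1, so P2 has no profitable deviation.
Since at least one player can profitably deviate, this is not a Nash equilibrium.

No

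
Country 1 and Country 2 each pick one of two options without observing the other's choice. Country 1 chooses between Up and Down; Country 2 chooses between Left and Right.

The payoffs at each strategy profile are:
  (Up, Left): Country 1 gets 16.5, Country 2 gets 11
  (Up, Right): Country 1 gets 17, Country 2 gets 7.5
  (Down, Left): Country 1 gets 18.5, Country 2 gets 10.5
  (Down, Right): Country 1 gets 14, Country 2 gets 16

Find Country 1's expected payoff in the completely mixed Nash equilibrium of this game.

First find y, the probability Country 2 plays Left, from Country 1's indifference between Up and Down: 16.5y + 17(1−y) = 18.5y + 14(1−y), giving y = 3/5.
Since Country 1 is indifferent in equilibrium, Country 1's expected payoff equals the payoff from either row against (3/5, 2/5). Using Up: 16.5(3/5) + 17(2/5) = 167/10.

167/10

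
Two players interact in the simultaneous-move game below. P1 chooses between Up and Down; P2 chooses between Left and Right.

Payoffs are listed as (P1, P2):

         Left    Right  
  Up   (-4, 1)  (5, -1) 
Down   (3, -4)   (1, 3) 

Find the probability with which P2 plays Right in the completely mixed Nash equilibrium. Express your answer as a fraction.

Let y be the probability that P2 plays Left. In a completely mixed equilibrium, P1 must be indifferent between Up and Down.
P1's expected payoff from Up is −4y + 5(1−y); from Down it is 3y + (1−y).
Setting these equal: −9y + 5 = 2y + 1, so y = 4/11.
Therefore P2 plays Right with probability 1 − 4/11 = 7/11.

7/11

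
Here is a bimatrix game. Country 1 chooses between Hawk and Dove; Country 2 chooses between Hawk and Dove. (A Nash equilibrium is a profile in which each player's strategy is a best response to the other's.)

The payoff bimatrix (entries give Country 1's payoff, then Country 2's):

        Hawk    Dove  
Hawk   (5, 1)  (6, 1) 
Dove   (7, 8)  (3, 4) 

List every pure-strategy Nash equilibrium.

(Hawk, Hawk): Country 1 prefers Dove (7 > 5) — not an equilibrium.
(Hawk, Dove): Country 1 gets 6 ≥ 3 from Dove, and Country 2 gets 1 ≥ 1 from Hawk — Nash equilibrium.
(Dove, Hawk): Country 1 gets 7 ≥ 5 from Hawk, and Country 2 gets 8 ≥ 4 from Dove — Nash equilibrium.
(Dove, Dove): Country 1 prefers Hawk (6 > 3); Country 2 prefers Hawk (8 > 4) — not an equilibrium.

(Hawk, Dove) and (Dove, Hawk)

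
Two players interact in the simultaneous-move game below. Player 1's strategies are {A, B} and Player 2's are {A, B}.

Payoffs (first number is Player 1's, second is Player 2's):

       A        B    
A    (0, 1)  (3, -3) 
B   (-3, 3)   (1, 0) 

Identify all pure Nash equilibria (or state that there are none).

(A, A)

(A, A): Player 1 gets 0 ≥ -3 from B, and Player 2 gets 1 ≥ -3 from B — Nash equilibrium.
(A, B): Player 2 prefers A (1 > -3) — not an equilibrium.
(B, A): Player 1 prefers A (0 > -3) — not an equilibrium.
(B, B): Player 1 prefers A (3 > 1); Player 2 prefers A (3 > 0) — not an equilibrium.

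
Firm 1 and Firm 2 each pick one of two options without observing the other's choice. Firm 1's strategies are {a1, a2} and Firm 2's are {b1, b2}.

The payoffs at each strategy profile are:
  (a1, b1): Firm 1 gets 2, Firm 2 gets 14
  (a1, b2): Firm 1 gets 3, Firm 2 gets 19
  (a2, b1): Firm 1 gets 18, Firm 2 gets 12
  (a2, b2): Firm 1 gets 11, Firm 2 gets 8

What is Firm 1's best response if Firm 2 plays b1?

a2

Against b1, Firm 1 earns 2 from a1 and 18 from a2.
So a2 is the best response.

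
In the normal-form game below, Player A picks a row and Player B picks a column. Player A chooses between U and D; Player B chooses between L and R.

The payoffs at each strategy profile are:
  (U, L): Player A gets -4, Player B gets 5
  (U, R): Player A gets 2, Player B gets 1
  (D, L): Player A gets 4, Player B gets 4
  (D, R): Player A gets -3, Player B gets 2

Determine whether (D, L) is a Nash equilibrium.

Yes

At (D, L), Player A earns 4; switching to U would give -4, so Player A has no profitable deviation.
Player B earns 4; switching to R would give 2, so Player B has no profitable deviation.
Neither player can gain by a unilateral deviation, so this profile is a Nash equilibrium.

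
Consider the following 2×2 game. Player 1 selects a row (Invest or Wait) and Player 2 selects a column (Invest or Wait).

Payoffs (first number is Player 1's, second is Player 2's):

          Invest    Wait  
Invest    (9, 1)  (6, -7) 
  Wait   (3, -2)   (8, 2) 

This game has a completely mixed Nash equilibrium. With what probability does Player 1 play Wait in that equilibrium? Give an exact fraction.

Let p be the probability that Player 1 plays Invest. In a completely mixed equilibrium, Player 2 must be indifferent between Invest and Wait.
Player 2's expected payoff from Invest is p − 2(1−p); from Wait it is −7p + 2(1−p).
Setting these equal: 3p − 2 = −9p + 2, so p = 1/3.
Therefore Player 1 plays Wait with probability 1 − 1/3 = 2/3.

2/3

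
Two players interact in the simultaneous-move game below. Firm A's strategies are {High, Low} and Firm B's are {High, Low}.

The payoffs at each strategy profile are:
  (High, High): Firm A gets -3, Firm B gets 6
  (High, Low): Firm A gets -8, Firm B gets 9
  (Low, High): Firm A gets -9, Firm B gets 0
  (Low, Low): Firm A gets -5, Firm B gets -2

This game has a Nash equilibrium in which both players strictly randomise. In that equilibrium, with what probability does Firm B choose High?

Let c be the probability that Firm B plays High. In a completely mixed equilibrium, Firm A must be indifferent between High and Low.
Firm A's expected payoff from High is −3c − 8(1−c); from Low it is −9c − 5(1−c).
Setting these equal: 5c − 8 = −4c − 5, so c = 1/3.

1/3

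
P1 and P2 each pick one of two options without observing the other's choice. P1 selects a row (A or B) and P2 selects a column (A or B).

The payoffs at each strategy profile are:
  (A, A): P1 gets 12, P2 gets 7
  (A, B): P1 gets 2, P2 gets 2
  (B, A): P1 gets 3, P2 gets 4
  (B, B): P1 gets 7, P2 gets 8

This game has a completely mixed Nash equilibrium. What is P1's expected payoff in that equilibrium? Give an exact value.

39/7

First find y, the probability P2 plays A, from P1's indifference between A and B: 12y + 2(1−y) = 3y + 7(1−y), giving y = 5/14.
Since P1 is indifferent in equilibrium, P1's expected payoff equals the payoff from either row against (5/14, 9/14). Using A: 12(5/14) + 2(9/14) = 39/7.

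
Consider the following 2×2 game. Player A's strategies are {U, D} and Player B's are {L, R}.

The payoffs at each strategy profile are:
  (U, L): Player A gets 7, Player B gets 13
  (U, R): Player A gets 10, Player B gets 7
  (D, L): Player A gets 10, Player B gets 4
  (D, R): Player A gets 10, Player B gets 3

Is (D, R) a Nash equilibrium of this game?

No

At (D, R), Player A earns 10; switching to U would give 10, so Player A has no profitable deviation.
Player B earns 3; switching to L would give 4, so Player B would deviate.
Since at least one player can profitably deviate, this is not a Nash equilibrium.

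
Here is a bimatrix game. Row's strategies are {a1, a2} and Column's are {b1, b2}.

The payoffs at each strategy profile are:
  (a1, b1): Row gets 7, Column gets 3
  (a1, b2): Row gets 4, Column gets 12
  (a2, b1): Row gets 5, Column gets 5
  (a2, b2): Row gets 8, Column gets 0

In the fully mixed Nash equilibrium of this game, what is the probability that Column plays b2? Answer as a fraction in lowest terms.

1/3

Let q be the probability that Column plays b1. In a completely mixed equilibrium, Row must be indifferent between a1 and a2.
Row's expected payoff from a1 is 7q + 4(1−q); from a2 it is 5q + 8(1−q).
Setting these equal: 3q + 4 = −3q + 8, so q = 2/3.
Therefore Column plays b2 with probability 1 − 2/3 = 1/3.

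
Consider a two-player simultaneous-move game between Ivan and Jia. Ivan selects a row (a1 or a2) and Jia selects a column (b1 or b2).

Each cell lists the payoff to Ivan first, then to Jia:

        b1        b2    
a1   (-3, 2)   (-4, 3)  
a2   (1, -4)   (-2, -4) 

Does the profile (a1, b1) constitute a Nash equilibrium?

At (a1, b1), Ivan earns -3; switching to a2 would give 1, so Ivan would deviate.
Jia earns 2; switching to b2 would give 3, so Jia would deviate.
Since at least one player can profitably deviate, this is not a Nash equilibrium.

No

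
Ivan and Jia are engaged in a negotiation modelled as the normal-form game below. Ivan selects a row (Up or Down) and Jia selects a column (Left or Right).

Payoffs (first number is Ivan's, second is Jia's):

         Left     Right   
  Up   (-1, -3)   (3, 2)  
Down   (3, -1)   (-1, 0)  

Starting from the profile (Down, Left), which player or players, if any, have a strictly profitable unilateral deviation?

Ivan at (Down, Left) earns 3; deviating to Up yields -1 — not better.
Jia earns -1; deviating to Right yields 0 — a strict improvement.
Only Jia has a strictly profitable deviation.

Jia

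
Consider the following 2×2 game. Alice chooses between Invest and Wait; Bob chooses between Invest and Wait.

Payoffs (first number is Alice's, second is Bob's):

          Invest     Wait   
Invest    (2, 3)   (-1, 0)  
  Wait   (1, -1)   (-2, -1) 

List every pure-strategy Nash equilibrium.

(Invest, Invest)

(Invest, Invest): Alice gets 2 ≥ 1 from Wait, and Bob gets 3 ≥ 0 from Wait — Nash equilibrium.
(Invest, Wait): Bob prefers Invest (3 > 0) — not an equilibrium.
(Wait, Invest): Alice prefers Invest (2 > 1) — not an equilibrium.
(Wait, Wait): Alice prefers Invest (-1 > -2) — not an equilibrium.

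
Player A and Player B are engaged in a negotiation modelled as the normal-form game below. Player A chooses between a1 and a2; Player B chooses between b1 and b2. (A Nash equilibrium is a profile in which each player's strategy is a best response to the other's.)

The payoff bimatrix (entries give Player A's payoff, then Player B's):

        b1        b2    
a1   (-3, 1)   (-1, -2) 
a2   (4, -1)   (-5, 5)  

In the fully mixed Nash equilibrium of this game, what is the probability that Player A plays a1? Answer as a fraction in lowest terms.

2/3

Let r be the probability that Player A plays a1. In a completely mixed equilibrium, Player B must be indifferent between b1 and b2.
Player B's expected payoff from b1 is r − (1−r); from b2 it is −2r + 5(1−r).
Setting these equal: 2r − 1 = −7r + 5, so r = 2/3.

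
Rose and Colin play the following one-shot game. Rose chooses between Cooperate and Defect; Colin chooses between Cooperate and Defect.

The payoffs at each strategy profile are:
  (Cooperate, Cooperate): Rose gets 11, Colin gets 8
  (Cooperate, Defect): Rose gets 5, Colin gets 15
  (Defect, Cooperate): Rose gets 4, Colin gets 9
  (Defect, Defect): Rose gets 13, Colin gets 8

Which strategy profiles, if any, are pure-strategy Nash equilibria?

none

(Cooperate, Cooperate): Colin prefers Defect (15 > 8) — not an equilibrium.
(Cooperate, Defect): Rose prefers Defect (13 > 5) — not an equilibrium.
(Defect, Cooperate): Rose prefers Cooperate (11 > 4) — not an equilibrium.
(Defect, Defect): Colin prefers Cooperate (9 > 8) — not an equilibrium.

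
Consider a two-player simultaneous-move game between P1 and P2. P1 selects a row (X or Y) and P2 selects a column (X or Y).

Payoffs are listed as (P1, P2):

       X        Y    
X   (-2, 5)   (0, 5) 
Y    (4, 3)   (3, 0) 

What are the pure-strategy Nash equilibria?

(X, X): P1 prefers Y (4 > -2) — not an equilibrium.
(X, Y): P1 prefers Y (3 > 0) — not an equilibrium.
(Y, X): P1 gets 4 ≥ -2 from X, and P2 gets 3 ≥ 0 from Y — Nash equilibrium.
(Y, Y): P2 prefers X (3 > 0) — not an equilibrium.

(Y, X)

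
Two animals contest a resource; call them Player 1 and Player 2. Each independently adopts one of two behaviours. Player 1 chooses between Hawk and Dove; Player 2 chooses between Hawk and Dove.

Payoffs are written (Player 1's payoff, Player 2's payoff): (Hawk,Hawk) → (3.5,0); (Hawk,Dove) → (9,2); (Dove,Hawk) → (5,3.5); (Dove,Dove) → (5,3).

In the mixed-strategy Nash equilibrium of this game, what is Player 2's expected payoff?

First find p, the probability Player 1 plays Hawk, from Player 2's indifference between Hawk and Dove: 3.5(1−p) = 2p + 3(1−p), giving p = 1/5.
Since Player 2 is indifferent in equilibrium, Player 2's expected payoff equals the payoff from either column against (1/5, 4/5). Using Hawk: 3.5(4/5) = 14/5.

14/5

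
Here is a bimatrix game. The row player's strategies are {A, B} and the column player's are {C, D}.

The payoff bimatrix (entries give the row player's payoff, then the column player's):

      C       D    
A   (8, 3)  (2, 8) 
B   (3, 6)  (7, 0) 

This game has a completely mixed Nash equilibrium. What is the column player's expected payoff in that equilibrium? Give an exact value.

First find p, the probability the row player plays A, from the column player's indifference between C and D: 3p + 6(1−p) = 8p, giving p = 6/11.
Since the column player is indifferent in equilibrium, the column player's expected payoff equals the payoff from either column against (6/11, 5/11). Using C: 3(6/11) + 6(5/11) = 48/11.

48/11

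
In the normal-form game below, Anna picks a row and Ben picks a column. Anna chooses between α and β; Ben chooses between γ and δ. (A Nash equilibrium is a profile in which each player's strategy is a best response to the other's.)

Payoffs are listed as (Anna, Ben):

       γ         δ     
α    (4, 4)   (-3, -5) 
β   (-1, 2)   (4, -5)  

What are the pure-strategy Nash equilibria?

(α, γ)

(α, γ): Anna gets 4 ≥ -1 from β, and Ben gets 4 ≥ -5 from δ — Nash equilibrium.
(α, δ): Anna prefers β (4 > -3); Ben prefers γ (4 > -5) — not an equilibrium.
(β, γ): Anna prefers α (4 > -1) — not an equilibrium.
(β, δ): Ben prefers γ (2 > -5) — not an equilibrium.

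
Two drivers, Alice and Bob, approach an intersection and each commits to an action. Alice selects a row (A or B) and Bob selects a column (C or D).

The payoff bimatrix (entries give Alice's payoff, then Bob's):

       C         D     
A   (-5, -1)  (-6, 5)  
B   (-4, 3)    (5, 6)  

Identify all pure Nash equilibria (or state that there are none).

(B, D)

(A, C): Alice prefers B (-4 > -5); Bob prefers D (5 > -1) — not an equilibrium.
(A, D): Alice prefers B (5 > -6) — not an equilibrium.
(B, C): Bob prefers D (6 > 3) — not an equilibrium.
(B, D): Alice gets 5 ≥ -6 from A, and Bob gets 6 ≥ 3 from C — Nash equilibrium.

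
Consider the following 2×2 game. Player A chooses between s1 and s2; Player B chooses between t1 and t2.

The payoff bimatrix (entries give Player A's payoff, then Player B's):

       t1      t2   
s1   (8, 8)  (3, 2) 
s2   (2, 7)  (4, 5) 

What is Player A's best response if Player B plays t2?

Against t2, Player A earns 3 from s1 and 4 from s2.
So s2 is the best response.

s2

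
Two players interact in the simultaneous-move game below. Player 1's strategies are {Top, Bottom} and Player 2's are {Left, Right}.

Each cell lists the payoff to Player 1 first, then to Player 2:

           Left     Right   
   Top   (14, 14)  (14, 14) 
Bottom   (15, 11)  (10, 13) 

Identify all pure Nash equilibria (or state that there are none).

(Top, Right)

(Top, Left): Player 1 prefers Bottom (15 > 14) — not an equilibrium.
(Top, Right): Player 1 gets 14 ≥ 10 from Bottom, and Player 2 gets 14 ≥ 14 from Left — Nash equilibrium.
(Bottom, Left): Player 2 prefers Right (13 > 11) — not an equilibrium.
(Bottom, Right): Player 1 prefers Top (14 > 10) — not an equilibrium.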